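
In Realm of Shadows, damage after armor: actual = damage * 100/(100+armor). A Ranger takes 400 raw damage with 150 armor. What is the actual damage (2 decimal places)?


actual = 400 * 100 / (100 + 150)
= 400 * 100 / 250
= 40000 / 250
= 160.00

160.00 damage


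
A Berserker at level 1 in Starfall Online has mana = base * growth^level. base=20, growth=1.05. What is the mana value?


value = base * growth^level
= 20 * 1.05^1
= 20 * 1.05
= 21.00

21.00 mana


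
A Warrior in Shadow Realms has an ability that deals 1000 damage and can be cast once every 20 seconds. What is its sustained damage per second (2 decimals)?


DPS = damage / cooldown
= 1000 / 20
= 50.00

50.00 DPS


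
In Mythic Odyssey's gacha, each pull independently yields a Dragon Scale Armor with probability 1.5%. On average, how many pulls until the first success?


Expected pulls for a geometric distribution = 1/p = 100 / rate%
= 100 / 1.5
= 66.67

66.67 pulls


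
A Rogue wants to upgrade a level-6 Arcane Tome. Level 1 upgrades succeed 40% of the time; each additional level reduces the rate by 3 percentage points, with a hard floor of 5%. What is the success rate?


raw_rate = 40 - 3 * (6 - 1)
= 40 - 3 * 5
= 40 - 15
= 25
Apply floor: max(25, 5) = 25%

25%


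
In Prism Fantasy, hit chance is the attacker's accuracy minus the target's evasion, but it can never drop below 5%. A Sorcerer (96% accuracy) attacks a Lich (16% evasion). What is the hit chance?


accuracy - evasion = 96 - 16 = 80
Apply floor: max(80, 5) = 80
Hit chance = 80%

80%


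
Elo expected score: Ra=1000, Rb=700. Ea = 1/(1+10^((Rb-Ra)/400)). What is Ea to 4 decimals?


Elo expected score: Ea = 1/(1 + 10^((Rb-Ra)/400))
Rb - Ra = 700 - 1000 = -300
(Rb-Ra)/400 = -300/400 = -0.75
10^-0.75 = 0.177828
Ea = 1/(1 + 0.177828) = 1/1.177828 = 0.8490

0.8490


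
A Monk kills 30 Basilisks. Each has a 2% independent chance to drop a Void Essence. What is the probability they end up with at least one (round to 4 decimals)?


P(at least one) = 1 - P(none) = 1 - (1-p)^n
p = 2/100 = 0.02
1 - p = 0.98
(1 - p)^30 = 0.98^30 = 0.545484
P(at least one) = 1 - 0.545484 = 0.4545

0.4545


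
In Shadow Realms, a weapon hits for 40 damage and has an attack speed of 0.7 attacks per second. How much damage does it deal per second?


DPS = damage * attack_speed
= 40 * 0.7
= 28.0

28.0 DPS


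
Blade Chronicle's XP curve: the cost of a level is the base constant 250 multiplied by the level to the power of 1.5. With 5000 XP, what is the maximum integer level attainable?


XP = 250 * level^1.5, so level = (XP / 250)^(1/1.5)
= (5000 / 250)^(1/1.5)
= 20.0^0.6667
= 7.3681
Floor: level = 7

level 7


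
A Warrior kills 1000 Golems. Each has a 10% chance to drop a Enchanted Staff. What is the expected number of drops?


Expected drops = kills * (drop_rate / 100)
= 1000 * (10 / 100)
= 1000 * 0.1
= 100.0

100.0 drops


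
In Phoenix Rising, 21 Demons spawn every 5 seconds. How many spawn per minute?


Spawns per minute = count * (60 / interval)
= 21 * (60 / 5)
= 21 * 12.0
= 252.0

252.0 per minute


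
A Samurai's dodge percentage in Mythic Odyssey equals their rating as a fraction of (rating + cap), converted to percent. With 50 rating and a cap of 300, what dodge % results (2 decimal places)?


dodge% = 50 / (50 + 300) * 100
= 50 / 350 * 100
= 0.142857 * 100
= 14.29%

14.29%


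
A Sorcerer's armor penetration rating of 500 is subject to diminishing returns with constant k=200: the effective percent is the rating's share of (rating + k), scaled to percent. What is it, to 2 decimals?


effective% = rating / (rating + k) * 100
= 500 / (500 + 200) * 100
= 500 / 700 * 100
= 0.714286 * 100
= 71.43%

71.43%


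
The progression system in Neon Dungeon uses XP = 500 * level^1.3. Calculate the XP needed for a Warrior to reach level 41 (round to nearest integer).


XP = 500 * level^1.3
Substitute level = 41:
XP = 500 * 41^1.3
= 500 * 124.9163
= 62458

62458 XP


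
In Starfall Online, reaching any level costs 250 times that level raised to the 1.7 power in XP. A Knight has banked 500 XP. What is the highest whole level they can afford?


XP = 250 * level^1.7, so level = (XP / 250)^(1/1.7)
= (500 / 250)^(1/1.7)
= 2.0^0.5882
= 1.5034
Floor: level = 1

level 1


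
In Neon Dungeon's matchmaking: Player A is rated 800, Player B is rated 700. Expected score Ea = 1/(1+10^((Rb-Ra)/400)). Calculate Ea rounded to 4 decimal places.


Elo expected score: Ea = 1/(1 + 10^((Rb-Ra)/400))
Rb - Ra = 700 - 800 = -100
(Rb-Ra)/400 = -100/400 = -0.25
10^-0.25 = 0.562341
Ea = 1/(1 + 0.562341) = 1/1.562341 = 0.6401

0.6401


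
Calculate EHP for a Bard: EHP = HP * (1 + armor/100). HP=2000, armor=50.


EHP = 2000 * (1 + 50/100)
= 2000 * (1 + 0.5)
= 2000 * 1.5
= 3000.0

3000.0 EHP


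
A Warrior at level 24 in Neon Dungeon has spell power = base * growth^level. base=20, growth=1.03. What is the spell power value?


value = base * growth^level
= 20 * 1.03^24
= 20 * 2.032794
= 40.66

40.66 spell power


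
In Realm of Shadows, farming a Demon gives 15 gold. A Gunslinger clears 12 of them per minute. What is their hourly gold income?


Gold per minute = 15 * 12 = 180
Gold per hour = 180 * 60 = 10800

10800 gold/hour


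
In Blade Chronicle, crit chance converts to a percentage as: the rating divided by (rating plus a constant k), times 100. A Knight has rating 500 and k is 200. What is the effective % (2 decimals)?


effective% = rating / (rating + k) * 100
= 500 / (500 + 200) * 100
= 500 / 700 * 100
= 0.714286 * 100
= 71.43%

71.43%


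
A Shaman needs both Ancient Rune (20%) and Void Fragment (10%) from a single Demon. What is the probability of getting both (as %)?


For independent events, P(both) = P(A) * P(B)
= 20% * 10%
= 200 / 100 %
= 2.0%

2.0%


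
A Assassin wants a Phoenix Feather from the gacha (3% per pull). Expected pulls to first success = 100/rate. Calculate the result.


Expected pulls for a geometric distribution = 1/p = 100 / rate%
= 100 / 3
= 33.33

33.33 pulls


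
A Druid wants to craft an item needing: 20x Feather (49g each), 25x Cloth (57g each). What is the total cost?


Cost breakdown:
  Feather: 20 * 49 = 980
  Cloth: 25 * 57 = 1425
Total = 980 + 1425 = 2405

2405 gold


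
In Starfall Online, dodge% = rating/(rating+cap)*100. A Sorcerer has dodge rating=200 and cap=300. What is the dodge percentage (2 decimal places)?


dodge% = 200 / (200 + 300) * 100
= 200 / 500 * 100
= 0.4 * 100
= 40.00%

40.00%


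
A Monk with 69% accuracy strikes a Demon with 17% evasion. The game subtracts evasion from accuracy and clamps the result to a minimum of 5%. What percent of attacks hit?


accuracy - evasion = 69 - 17 = 52
Apply floor: max(52, 5) = 52
Hit chance = 52%

52%


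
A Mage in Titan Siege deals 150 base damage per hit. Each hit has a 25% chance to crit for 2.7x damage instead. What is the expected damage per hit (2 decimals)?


E[dmg] = base * (1 + crit_chance * (crit_mult - 1))
cc as decimal = 25/100 = 0.25
cm - 1 = 2.7 - 1 = 1.7
Bonus factor = 0.25 * 1.7 = 0.425
Total multiplier = 1 + 0.425 = 1.425
Expected damage = 150 * 1.425 = 213.75

213.75 damage


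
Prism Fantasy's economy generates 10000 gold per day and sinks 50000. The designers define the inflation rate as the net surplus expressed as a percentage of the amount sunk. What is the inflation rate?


Net gold = 10000 - 50000 = -40000
Inflation rate = net / sunk * 100 = -40000 / 50000 * 100
= -0.8 * 100
= -80.00%

-80.00%


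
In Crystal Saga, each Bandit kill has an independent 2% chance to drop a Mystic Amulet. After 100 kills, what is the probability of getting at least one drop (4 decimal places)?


P(at least one) = 1 - P(none) = 1 - (1-p)^n
p = 2/100 = 0.02
1 - p = 0.98
(1 - p)^100 = 0.98^100 = 0.132620
P(at least one) = 1 - 0.132620 = 0.8674

0.8674


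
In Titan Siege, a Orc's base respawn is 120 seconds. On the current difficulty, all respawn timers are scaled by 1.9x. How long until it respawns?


Respawn time = base * multiplier
= 120 * 1.9
= 228.0 seconds

228.0 seconds


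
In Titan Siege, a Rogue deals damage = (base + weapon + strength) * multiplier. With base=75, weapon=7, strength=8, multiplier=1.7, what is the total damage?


Sum base + weapon + str = 75 + 7 + 8 = 90
Multiply by 1.7:
90 * 1.7 = 153.0

153.0 damage


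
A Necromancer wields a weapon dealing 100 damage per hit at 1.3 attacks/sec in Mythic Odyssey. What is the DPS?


DPS = damage * attack_speed
= 100 * 1.3
= 130.0

130.0 DPS


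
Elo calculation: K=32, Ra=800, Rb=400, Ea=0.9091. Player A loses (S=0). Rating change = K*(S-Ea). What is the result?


Elo update: delta = K * (S - Ea), where S = 0 (loses)
S - Ea = 0 - 0.9091 = -0.9091
Rating change = 32 * -0.9091
= -29.09

-29.09 rating points


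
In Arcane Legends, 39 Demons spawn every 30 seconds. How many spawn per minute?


Spawns per minute = count * (60 / interval)
= 39 * (60 / 30)
= 39 * 2.0
= 78.0

78.0 per minute


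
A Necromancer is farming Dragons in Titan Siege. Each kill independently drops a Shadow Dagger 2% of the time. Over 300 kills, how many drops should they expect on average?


Expected drops = kills * (drop_rate / 100)
= 300 * (2 / 100)
= 300 * 0.02
= 6.0

6.0 drops


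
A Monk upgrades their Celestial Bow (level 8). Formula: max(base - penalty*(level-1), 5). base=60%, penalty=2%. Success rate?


raw_rate = 60 - 2 * (8 - 1)
= 60 - 2 * 7
= 60 - 14
= 46
Apply floor: max(46, 5) = 46%

46%


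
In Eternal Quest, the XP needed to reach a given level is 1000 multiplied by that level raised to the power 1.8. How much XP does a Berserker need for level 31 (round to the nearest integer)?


XP = 1000 * level^1.8
Substitute level = 31:
XP = 1000 * 31^1.8
= 1000 * 483.5608
= 483561

483561 XP


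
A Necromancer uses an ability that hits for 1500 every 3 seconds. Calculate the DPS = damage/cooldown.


DPS = damage / cooldown
= 1500 / 3
= 500.00

500.00 DPS


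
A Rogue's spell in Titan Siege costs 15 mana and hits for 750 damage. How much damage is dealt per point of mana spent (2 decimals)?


Efficiency = damage / mana
= 750 / 15
= 50.00

50.00 dmg/mana


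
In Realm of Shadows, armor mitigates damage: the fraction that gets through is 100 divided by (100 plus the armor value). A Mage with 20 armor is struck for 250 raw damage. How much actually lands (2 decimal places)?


actual = 250 * 100 / (100 + 20)
= 250 * 100 / 120
= 25000 / 120
= 208.33

208.33 damage


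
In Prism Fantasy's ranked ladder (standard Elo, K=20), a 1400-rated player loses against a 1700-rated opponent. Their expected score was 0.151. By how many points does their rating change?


Elo update: delta = K * (S - Ea), where S = 0 (loses)
S - Ea = 0 - 0.151 = -0.151
Rating change = 20 * -0.151
= -3.02

-3.02 rating points


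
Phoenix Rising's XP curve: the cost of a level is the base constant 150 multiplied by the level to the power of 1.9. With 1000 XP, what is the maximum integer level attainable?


XP = 150 * level^1.9, so level = (XP / 150)^(1/1.9)
= (1000 / 150)^(1/1.9)
= 6.6667^0.5263
= 2.7142
Floor: level = 2

level 2


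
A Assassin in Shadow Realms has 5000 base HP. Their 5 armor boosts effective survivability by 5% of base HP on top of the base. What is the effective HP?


EHP = 5000 * (1 + 5/100)
= 5000 * (1 + 0.05)
= 5000 * 1.05
= 5250.0

5250.0 EHP


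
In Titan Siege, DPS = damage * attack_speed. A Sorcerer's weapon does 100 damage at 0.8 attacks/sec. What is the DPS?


DPS = damage * attack_speed
= 100 * 0.8
= 80.0

80.0 DPS


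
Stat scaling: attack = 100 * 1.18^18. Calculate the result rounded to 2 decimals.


value = base * growth^level
= 100 * 1.18^18
= 100 * 19.673251
= 1967.33

1967.33 attack


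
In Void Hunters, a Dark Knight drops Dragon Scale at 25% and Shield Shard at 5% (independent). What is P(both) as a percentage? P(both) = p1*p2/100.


For independent events, P(both) = P(A) * P(B)
= 25% * 5%
= 125 / 100 %
= 1.25%

1.25%


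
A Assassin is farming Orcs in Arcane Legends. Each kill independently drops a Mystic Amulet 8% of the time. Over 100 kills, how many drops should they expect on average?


Expected drops = kills * (drop_rate / 100)
= 100 * (8 / 100)
= 100 * 0.08
= 8.0

8.0 drops


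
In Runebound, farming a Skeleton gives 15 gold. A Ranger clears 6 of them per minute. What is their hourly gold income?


Gold per minute = 15 * 6 = 90
Gold per hour = 90 * 60 = 5400

5400 gold/hour


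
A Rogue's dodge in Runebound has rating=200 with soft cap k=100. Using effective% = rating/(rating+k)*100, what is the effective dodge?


effective% = rating / (rating + k) * 100
= 200 / (200 + 100) * 100
= 200 / 300 * 100
= 0.666667 * 100
= 66.67%

66.67%


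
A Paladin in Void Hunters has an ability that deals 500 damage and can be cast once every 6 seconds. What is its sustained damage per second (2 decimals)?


DPS = damage / cooldown
= 500 / 6
= 83.33

83.33 DPS


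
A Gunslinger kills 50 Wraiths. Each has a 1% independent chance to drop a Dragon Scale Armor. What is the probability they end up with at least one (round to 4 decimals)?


P(at least one) = 1 - P(none) = 1 - (1-p)^n
p = 1/100 = 0.01
1 - p = 0.99
(1 - p)^50 = 0.99^50 = 0.605006
P(at least one) = 1 - 0.605006 = 0.3950

0.3950


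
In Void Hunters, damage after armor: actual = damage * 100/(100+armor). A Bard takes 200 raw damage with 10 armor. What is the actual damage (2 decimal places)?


actual = 200 * 100 / (100 + 10)
= 200 * 100 / 110
= 20000 / 110
= 181.82

181.82 damage


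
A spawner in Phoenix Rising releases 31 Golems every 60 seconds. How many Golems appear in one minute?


Spawns per minute = count * (60 / interval)
= 31 * (60 / 60)
= 31 * 1.0
= 31.0

31.0 per minute


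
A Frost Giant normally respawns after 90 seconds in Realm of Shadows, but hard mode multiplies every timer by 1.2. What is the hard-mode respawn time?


Respawn time = base * multiplier
= 90 * 1.2
= 108.0 seconds

108.0 seconds


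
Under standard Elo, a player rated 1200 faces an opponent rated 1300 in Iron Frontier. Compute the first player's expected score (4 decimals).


Elo expected score: Ea = 1/(1 + 10^((Rb-Ra)/400))
Rb - Ra = 1300 - 1200 = 100
(Rb-Ra)/400 = 100/400 = 0.25
10^0.25 = 1.778279
Ea = 1/(1 + 1.778279) = 1/2.778279 = 0.3599

0.3599


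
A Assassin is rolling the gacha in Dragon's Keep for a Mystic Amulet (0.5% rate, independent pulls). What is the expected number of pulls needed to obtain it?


Expected pulls for a geometric distribution = 1/p = 100 / rate%
= 100 / 0.5
= 200.0

200.0 pulls


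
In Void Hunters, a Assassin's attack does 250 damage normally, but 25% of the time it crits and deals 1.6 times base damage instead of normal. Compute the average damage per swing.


E[dmg] = base * (1 + crit_chance * (crit_mult - 1))
cc as decimal = 25/100 = 0.25
cm - 1 = 1.6 - 1 = 0.6
Bonus factor = 0.25 * 0.6 = 0.15
Total multiplier = 1 + 0.15 = 1.15
Expected damage = 250 * 1.15 = 287.50

287.50 damage


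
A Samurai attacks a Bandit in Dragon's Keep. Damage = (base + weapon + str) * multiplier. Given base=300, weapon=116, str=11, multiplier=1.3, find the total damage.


Sum base + weapon + str = 300 + 116 + 11 = 427
Multiply by 1.3:
427 * 1.3 = 555.1

555.1 damage


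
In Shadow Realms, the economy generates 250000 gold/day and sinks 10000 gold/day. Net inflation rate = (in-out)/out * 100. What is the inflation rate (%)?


Net gold = 250000 - 10000 = 240000
Inflation rate = net / sunk * 100 = 240000 / 10000 * 100
= 24.0 * 100
= 2400.00%

2400.00%


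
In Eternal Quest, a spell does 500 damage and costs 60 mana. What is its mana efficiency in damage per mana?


Efficiency = damage / mana
= 500 / 60
= 8.33

8.33 dmg/mana


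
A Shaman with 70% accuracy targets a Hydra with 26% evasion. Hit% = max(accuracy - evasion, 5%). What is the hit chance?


accuracy - evasion = 70 - 26 = 44
Apply floor: max(44, 5) = 44
Hit chance = 44%

44%


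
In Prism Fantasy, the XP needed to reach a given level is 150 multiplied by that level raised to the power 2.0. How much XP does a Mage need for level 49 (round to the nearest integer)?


XP = 150 * level^2.0
Substitute level = 49:
XP = 150 * 49^2.0
= 150 * 2401.0
= 360150

360150 XP


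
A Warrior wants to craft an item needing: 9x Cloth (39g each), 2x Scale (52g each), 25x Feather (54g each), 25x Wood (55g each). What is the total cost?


Cost breakdown:
  Cloth: 9 * 39 = 351
  Scale: 2 * 52 = 104
  Feather: 25 * 54 = 1350
  Wood: 25 * 55 = 1375
Total = 351 + 104 + 1350 + 1375 = 3180

3180 gold


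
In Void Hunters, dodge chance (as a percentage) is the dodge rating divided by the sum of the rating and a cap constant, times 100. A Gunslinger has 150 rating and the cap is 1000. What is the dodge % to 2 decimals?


dodge% = 150 / (150 + 1000) * 100
= 150 / 1150 * 100
= 0.130435 * 100
= 13.04%

13.04%


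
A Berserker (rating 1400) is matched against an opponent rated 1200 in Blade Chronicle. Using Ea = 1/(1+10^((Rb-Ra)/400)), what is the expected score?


Elo expected score: Ea = 1/(1 + 10^((Rb-Ra)/400))
Rb - Ra = 1200 - 1400 = -200
(Rb-Ra)/400 = -200/400 = -0.5
10^-0.5 = 0.316228
Ea = 1/(1 + 0.316228) = 1/1.316228 = 0.7597

0.7597


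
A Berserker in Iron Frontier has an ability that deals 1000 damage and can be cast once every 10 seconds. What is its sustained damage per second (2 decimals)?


DPS = damage / cooldown
= 1000 / 10
= 100.00

100.00 DPS


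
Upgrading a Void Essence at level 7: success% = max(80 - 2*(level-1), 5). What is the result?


raw_rate = 80 - 2 * (7 - 1)
= 80 - 2 * 6
= 80 - 12
= 68
Apply floor: max(68, 5) = 68%

68%


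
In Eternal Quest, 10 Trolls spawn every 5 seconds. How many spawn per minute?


Spawns per minute = count * (60 / interval)
= 10 * (60 / 5)
= 10 * 12.0
= 120.0

120.0 per minute


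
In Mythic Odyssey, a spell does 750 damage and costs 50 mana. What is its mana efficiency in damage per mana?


Efficiency = damage / mana
= 750 / 50
= 15.00

15.00 dmg/mana


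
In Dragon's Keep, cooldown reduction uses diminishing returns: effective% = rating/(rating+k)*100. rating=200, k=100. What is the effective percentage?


effective% = rating / (rating + k) * 100
= 200 / (200 + 100) * 100
= 200 / 300 * 100
= 0.666667 * 100
= 66.67%

66.67%


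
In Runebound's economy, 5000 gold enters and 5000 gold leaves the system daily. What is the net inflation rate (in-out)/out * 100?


Net gold = 5000 - 5000 = 0
Inflation rate = net / sunk * 100 = 0 / 5000 * 100
= 0.0 * 100
= 0.00%

0.00%


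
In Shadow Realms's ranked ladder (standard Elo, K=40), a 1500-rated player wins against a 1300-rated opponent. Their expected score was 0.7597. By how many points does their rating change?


Elo update: delta = K * (S - Ea), where S = 1 (wins)
S - Ea = 1 - 0.7597 = 0.2403
Rating change = 40 * 0.2403
= 9.61

9.61 rating points


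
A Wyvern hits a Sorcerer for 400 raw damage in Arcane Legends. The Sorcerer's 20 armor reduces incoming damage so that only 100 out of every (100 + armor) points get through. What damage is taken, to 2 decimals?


actual = 400 * 100 / (100 + 20)
= 400 * 100 / 120
= 40000 / 120
= 333.33

333.33 damage


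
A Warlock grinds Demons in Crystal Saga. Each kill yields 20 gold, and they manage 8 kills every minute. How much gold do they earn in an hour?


Gold per minute = 20 * 8 = 160
Gold per hour = 160 * 60 = 9600

9600 gold/hour


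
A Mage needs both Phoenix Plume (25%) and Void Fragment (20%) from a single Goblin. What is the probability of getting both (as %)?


For independent events, P(both) = P(A) * P(B)
= 25% * 20%
= 500 / 100 %
= 5.0%

5.0%


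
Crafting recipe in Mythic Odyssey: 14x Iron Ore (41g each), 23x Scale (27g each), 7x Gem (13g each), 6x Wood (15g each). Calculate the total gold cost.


Cost breakdown:
  Iron Ore: 14 * 41 = 574
  Scale: 23 * 27 = 621
  Gem: 7 * 13 = 91
  Wood: 6 * 15 = 90
Total = 574 + 621 + 91 + 90 = 1376

1376 gold


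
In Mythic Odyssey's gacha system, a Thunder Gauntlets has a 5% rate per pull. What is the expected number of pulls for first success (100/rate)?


Expected pulls for a geometric distribution = 1/p = 100 / rate%
= 100 / 5
= 20.0

20.0 pulls


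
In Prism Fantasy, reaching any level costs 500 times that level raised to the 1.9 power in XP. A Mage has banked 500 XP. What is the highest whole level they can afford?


XP = 500 * level^1.9, so level = (XP / 500)^(1/1.9)
= (500 / 500)^(1/1.9)
= 1.0^0.5263
= 1.0
Floor: level = 1

level 1


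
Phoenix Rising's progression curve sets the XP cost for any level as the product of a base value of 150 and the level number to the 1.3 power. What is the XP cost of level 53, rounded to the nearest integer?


XP = 150 * level^1.3
Substitute level = 53:
XP = 150 * 53^1.3
= 150 * 174.4049
= 26161

26161 XP


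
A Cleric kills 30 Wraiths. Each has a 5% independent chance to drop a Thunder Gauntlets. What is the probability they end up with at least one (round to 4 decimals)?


P(at least one) = 1 - P(none) = 1 - (1-p)^n
p = 5/100 = 0.05
1 - p = 0.95
(1 - p)^30 = 0.95^30 = 0.214639
P(at least one) = 1 - 0.214639 = 0.7854

0.7854


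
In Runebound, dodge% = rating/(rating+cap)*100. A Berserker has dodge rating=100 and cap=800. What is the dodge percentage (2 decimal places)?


dodge% = 100 / (100 + 800) * 100
= 100 / 900 * 100
= 0.111111 * 100
= 11.11%

11.11%


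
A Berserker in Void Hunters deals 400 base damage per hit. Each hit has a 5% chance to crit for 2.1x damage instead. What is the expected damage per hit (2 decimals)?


E[dmg] = base * (1 + crit_chance * (crit_mult - 1))
cc as decimal = 5/100 = 0.05
cm - 1 = 2.1 - 1 = 1.1
Bonus factor = 0.05 * 1.1 = 0.055
Total multiplier = 1 + 0.055 = 1.055
Expected damage = 400 * 1.055 = 422.00

422.00 damage


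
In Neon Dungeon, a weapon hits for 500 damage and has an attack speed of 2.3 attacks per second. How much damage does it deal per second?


DPS = damage * attack_speed
= 500 * 2.3
= 1150.0

1150.0 DPS


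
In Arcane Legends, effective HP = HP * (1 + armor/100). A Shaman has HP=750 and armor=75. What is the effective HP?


EHP = 750 * (1 + 75/100)
= 750 * (1 + 0.75)
= 750 * 1.75
= 1312.5

1312.5 EHP


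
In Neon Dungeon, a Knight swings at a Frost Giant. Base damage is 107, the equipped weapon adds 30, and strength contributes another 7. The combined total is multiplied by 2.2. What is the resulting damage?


Sum base + weapon + str = 107 + 30 + 7 = 144
Multiply by 2.2:
144 * 2.2 = 316.8

316.8 damage


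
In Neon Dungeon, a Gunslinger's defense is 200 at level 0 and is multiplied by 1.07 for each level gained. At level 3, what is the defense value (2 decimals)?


value = base * growth^level
= 200 * 1.07^3
= 200 * 1.225043
= 245.01

245.01 defense


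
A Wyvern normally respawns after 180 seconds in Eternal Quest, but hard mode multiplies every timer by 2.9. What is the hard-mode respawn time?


Respawn time = base * multiplier
= 180 * 2.9
= 522.0 seconds

522.0 seconds


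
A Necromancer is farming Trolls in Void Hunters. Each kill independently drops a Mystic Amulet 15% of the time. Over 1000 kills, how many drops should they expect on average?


Expected drops = kills * (drop_rate / 100)
= 1000 * (15 / 100)
= 1000 * 0.15
= 150.0

150.0 drops


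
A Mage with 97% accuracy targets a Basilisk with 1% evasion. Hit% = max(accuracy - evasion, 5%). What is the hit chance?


accuracy - evasion = 97 - 1 = 96
Apply floor: max(96, 5) = 96
Hit chance = 96%

96%


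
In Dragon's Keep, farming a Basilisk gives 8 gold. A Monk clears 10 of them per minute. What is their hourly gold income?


Gold per minute = 8 * 10 = 80
Gold per hour = 80 * 60 = 4800

4800 gold/hour


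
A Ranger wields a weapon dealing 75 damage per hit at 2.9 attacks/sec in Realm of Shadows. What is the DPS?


DPS = damage * attack_speed
= 75 * 2.9
= 217.5

217.5 DPS


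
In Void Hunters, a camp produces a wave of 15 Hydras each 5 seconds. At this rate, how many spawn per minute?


Spawns per minute = count * (60 / interval)
= 15 * (60 / 5)
= 15 * 12.0
= 180.0

180.0 per minute


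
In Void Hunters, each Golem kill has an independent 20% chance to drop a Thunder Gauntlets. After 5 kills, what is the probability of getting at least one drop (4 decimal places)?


P(at least one) = 1 - P(none) = 1 - (1-p)^n
p = 20/100 = 0.2
1 - p = 0.8
(1 - p)^5 = 0.8^5 = 0.327680
P(at least one) = 1 - 0.327680 = 0.6723

0.6723


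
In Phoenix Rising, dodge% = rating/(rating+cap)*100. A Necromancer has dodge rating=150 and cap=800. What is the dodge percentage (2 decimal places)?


dodge% = 150 / (150 + 800) * 100
= 150 / 950 * 100
= 0.157895 * 100
= 15.79%

15.79%


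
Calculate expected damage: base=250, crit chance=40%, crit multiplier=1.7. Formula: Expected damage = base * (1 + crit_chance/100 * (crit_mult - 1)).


E[dmg] = base * (1 + crit_chance * (crit_mult - 1))
cc as decimal = 40/100 = 0.4
cm - 1 = 1.7 - 1 = 0.7
Bonus factor = 0.4 * 0.7 = 0.28
Total multiplier = 1 + 0.28 = 1.28
Expected damage = 250 * 1.28 = 320.00

320.00 damage


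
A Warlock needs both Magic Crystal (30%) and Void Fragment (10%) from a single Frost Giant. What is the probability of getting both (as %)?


For independent events, P(both) = P(A) * P(B)
= 30% * 10%
= 300 / 100 %
= 3.0%

3.0%


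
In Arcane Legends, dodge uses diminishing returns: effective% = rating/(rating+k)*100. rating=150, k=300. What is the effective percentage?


effective% = rating / (rating + k) * 100
= 150 / (150 + 300) * 100
= 150 / 450 * 100
= 0.333333 * 100
= 33.33%

33.33%


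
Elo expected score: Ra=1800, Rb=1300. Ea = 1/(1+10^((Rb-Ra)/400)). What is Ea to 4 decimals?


Elo expected score: Ea = 1/(1 + 10^((Rb-Ra)/400))
Rb - Ra = 1300 - 1800 = -500
(Rb-Ra)/400 = -500/400 = -1.25
10^-1.25 = 0.056234
Ea = 1/(1 + 0.056234) = 1/1.056234 = 0.9468

0.9468


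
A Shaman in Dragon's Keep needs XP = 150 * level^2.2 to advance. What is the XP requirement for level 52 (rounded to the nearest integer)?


XP = 150 * level^2.2
Substitute level = 52:
XP = 150 * 52^2.2
= 150 * 5959.4661
= 893920

893920 XP


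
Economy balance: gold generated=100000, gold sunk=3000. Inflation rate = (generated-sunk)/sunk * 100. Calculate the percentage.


Net gold = 100000 - 3000 = 97000
Inflation rate = net / sunk * 100 = 97000 / 3000 * 100
= 32.333333 * 100
= 3233.33%

3233.33%


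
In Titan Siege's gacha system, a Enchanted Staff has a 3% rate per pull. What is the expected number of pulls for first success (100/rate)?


Expected pulls for a geometric distribution = 1/p = 100 / rate%
= 100 / 3
= 33.33

33.33 pulls


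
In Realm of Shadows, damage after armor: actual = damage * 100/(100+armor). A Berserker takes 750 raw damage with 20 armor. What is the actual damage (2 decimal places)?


actual = 750 * 100 / (100 + 20)
= 750 * 100 / 120
= 75000 / 120
= 625.00

625.00 damage


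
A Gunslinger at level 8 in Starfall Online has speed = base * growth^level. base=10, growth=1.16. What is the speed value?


value = base * growth^level
= 10 * 1.16^8
= 10 * 3.278415
= 32.78

32.78 speed


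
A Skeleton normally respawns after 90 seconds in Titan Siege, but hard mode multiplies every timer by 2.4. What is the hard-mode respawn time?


Respawn time = base * multiplier
= 90 * 2.4
= 216.0 seconds

216.0 seconds


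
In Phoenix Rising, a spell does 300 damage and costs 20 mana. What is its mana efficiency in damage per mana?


Efficiency = damage / mana
= 300 / 20
= 15.00

15.00 dmg/mana


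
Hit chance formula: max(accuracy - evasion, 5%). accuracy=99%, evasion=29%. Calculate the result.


accuracy - evasion = 99 - 29 = 70
Apply floor: max(70, 5) = 70
Hit chance = 70%

70%


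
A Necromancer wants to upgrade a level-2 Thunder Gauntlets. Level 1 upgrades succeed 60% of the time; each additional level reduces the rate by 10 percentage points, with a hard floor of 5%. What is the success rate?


raw_rate = 60 - 10 * (2 - 1)
= 60 - 10 * 1
= 60 - 10
= 50
Apply floor: max(50, 5) = 50%

50%


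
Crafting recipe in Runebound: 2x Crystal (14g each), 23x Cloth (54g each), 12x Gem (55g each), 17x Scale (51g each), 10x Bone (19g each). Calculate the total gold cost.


Cost breakdown:
  Crystal: 2 * 14 = 28
  Cloth: 23 * 54 = 1242
  Gem: 12 * 55 = 660
  Scale: 17 * 51 = 867
  Bone: 10 * 19 = 190
Total = 28 + 1242 + 660 + 867 + 190 = 2987

2987 gold


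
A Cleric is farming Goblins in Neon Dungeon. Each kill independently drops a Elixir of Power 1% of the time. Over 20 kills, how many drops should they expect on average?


Expected drops = kills * (drop_rate / 100)
= 20 * (1 / 100)
= 20 * 0.01
= 0.2

0.2 drops


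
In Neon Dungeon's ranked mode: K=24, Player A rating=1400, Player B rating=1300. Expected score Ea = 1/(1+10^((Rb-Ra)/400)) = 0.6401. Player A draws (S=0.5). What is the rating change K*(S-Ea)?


Elo update: delta = K * (S - Ea), where S = 0.5 (draws)
S - Ea = 0.5 - 0.6401 = -0.1401
Rating change = 24 * -0.1401
= -3.36

-3.36 rating points


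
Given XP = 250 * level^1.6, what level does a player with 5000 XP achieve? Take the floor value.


XP = 250 * level^1.6, so level = (XP / 250)^(1/1.6)
= (5000 / 250)^(1/1.6)
= 20.0^0.625
= 6.5034
Floor: level = 6

level 6


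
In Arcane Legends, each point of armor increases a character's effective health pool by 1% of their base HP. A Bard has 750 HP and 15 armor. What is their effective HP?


EHP = 750 * (1 + 15/100)
= 750 * (1 + 0.15)
= 750 * 1.15
= 862.5

862.5 EHP


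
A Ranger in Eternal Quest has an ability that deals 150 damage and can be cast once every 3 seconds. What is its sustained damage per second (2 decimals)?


DPS = damage / cooldown
= 150 / 3
= 50.00

50.00 DPS


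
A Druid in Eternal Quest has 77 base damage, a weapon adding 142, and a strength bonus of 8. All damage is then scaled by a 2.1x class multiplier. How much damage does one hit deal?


Sum base + weapon + str = 77 + 142 + 8 = 227
Multiply by 2.1:
227 * 2.1 = 476.7

476.7 damage


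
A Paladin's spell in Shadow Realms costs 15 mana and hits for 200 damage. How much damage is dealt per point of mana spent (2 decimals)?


Efficiency = damage / mana
= 200 / 15
= 13.33

13.33 dmg/mana


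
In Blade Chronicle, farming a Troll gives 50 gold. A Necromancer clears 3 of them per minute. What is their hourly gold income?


Gold per minute = 50 * 3 = 150
Gold per hour = 150 * 60 = 9000

9000 gold/hour


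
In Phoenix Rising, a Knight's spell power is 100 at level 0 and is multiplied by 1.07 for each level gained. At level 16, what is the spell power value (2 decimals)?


value = base * growth^level
= 100 * 1.07^16
= 100 * 2.952164
= 295.22

295.22 spell power


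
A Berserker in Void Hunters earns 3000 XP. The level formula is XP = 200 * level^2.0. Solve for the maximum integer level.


XP = 200 * level^2.0, so level = (XP / 200)^(1/2.0)
= (3000 / 200)^(1/2.0)
= 15.0^0.5
= 3.873
Floor: level = 3

level 3


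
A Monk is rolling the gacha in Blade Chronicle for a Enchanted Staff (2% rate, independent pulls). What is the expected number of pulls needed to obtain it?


Expected pulls for a geometric distribution = 1/p = 100 / rate%
= 100 / 2
= 50.0

50.0 pulls


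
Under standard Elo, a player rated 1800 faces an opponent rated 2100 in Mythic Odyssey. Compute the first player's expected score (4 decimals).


Elo expected score: Ea = 1/(1 + 10^((Rb-Ra)/400))
Rb - Ra = 2100 - 1800 = 300
(Rb-Ra)/400 = 300/400 = 0.75
10^0.75 = 5.623413
Ea = 1/(1 + 5.623413) = 1/6.623413 = 0.1510

0.1510


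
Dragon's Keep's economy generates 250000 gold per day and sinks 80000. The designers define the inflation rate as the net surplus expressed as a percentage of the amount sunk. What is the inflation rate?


Net gold = 250000 - 80000 = 170000
Inflation rate = net / sunk * 100 = 170000 / 80000 * 100
= 2.125 * 100
= 212.50%

212.50%


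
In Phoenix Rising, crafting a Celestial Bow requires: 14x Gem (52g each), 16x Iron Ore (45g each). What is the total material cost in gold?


Cost breakdown:
  Gem: 14 * 52 = 728
  Iron Ore: 16 * 45 = 720
Total = 728 + 720 = 1448

1448 gold


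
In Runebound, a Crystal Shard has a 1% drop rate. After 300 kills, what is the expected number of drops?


Expected drops = kills * (drop_rate / 100)
= 300 * (1 / 100)
= 300 * 0.01
= 3.0

3.0 drops


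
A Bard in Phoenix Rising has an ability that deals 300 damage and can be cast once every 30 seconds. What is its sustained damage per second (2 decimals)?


DPS = damage / cooldown
= 300 / 30
= 10.00

10.00 DPS


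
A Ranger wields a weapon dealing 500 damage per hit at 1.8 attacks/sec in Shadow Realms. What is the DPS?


DPS = damage * attack_speed
= 500 * 1.8
= 900.0

900.0 DPS


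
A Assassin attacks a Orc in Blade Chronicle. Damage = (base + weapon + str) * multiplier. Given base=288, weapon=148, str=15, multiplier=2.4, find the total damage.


Sum base + weapon + str = 288 + 148 + 15 = 451
Multiply by 2.4:
451 * 2.4 = 1082.4

1082.4 damage


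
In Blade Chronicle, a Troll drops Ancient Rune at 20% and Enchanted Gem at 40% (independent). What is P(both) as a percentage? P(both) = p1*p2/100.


For independent events, P(both) = P(A) * P(B)
= 20% * 40%
= 800 / 100 %
= 8.0%

8.0%


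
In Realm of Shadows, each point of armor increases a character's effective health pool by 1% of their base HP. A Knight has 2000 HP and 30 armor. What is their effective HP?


EHP = 2000 * (1 + 30/100)
= 2000 * (1 + 0.3)
= 2000 * 1.3
= 2600.0

2600.0 EHP


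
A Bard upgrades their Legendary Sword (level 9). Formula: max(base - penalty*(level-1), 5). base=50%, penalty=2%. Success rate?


raw_rate = 50 - 2 * (9 - 1)
= 50 - 2 * 8
= 50 - 16
= 34
Apply floor: max(34, 5) = 34%

34%


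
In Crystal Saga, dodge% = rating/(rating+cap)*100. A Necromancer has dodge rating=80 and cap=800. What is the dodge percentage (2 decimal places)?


dodge% = 80 / (80 + 800) * 100
= 80 / 880 * 100
= 0.090909 * 100
= 9.09%

9.09%


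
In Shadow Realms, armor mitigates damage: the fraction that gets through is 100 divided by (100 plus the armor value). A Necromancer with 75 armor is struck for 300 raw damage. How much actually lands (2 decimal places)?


actual = 300 * 100 / (100 + 75)
= 300 * 100 / 175
= 30000 / 175
= 171.43

171.43 damage


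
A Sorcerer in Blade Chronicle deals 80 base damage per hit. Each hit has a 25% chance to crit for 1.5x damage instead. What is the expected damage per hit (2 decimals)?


E[dmg] = base * (1 + crit_chance * (crit_mult - 1))
cc as decimal = 25/100 = 0.25
cm - 1 = 1.5 - 1 = 0.5
Bonus factor = 0.25 * 0.5 = 0.125
Total multiplier = 1 + 0.125 = 1.125
Expected damage = 80 * 1.125 = 90.00

90.00 damage


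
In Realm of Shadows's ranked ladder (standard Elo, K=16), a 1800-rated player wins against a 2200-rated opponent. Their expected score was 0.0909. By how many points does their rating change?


Elo update: delta = K * (S - Ea), where S = 1 (wins)
S - Ea = 1 - 0.0909 = 0.9091
Rating change = 16 * 0.9091
= 14.55

14.55 rating points


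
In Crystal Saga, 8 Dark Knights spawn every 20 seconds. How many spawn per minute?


Spawns per minute = count * (60 / interval)
= 8 * (60 / 20)
= 8 * 3.0
= 24.0

24.0 per minute


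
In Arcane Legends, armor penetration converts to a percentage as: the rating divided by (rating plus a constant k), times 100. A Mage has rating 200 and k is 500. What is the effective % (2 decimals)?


effective% = rating / (rating + k) * 100
= 200 / (200 + 500) * 100
= 200 / 700 * 100
= 0.285714 * 100
= 28.57%

28.57%


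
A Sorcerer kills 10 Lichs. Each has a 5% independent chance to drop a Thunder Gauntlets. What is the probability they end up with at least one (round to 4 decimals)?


P(at least one) = 1 - P(none) = 1 - (1-p)^n
p = 5/100 = 0.05
1 - p = 0.95
(1 - p)^10 = 0.95^10 = 0.598737
P(at least one) = 1 - 0.598737 = 0.4013

0.4013


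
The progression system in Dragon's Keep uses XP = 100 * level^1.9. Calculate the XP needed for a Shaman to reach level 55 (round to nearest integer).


XP = 100 * level^1.9
Substitute level = 55:
XP = 100 * 55^1.9
= 100 * 2026.2317
= 202623

202623 XP


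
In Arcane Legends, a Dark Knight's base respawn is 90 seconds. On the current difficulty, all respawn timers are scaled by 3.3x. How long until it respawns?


Respawn time = base * multiplier
= 90 * 3.3
= 297.0 seconds

297.0 seconds


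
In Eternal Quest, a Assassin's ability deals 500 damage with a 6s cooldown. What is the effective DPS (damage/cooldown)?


DPS = damage / cooldown
= 500 / 6
= 83.33

83.33 DPS


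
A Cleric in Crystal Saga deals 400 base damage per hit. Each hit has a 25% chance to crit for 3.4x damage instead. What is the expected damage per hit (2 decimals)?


E[dmg] = base * (1 + crit_chance * (crit_mult - 1))
cc as decimal = 25/100 = 0.25
cm - 1 = 3.4 - 1 = 2.4
Bonus factor = 0.25 * 2.4 = 0.6
Total multiplier = 1 + 0.6 = 1.6
Expected damage = 400 * 1.6 = 640.00

640.00 damage


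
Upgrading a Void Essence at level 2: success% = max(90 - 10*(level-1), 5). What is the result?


raw_rate = 90 - 10 * (2 - 1)
= 90 - 10 * 1
= 90 - 10
= 80
Apply floor: max(80, 5) = 80%

80%


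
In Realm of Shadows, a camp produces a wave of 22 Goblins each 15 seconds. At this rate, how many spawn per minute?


Spawns per minute = count * (60 / interval)
= 22 * (60 / 15)
= 22 * 4.0
= 88.0

88.0 per minute


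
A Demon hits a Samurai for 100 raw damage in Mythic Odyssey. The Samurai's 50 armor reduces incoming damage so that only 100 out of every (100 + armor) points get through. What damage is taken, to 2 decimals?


actual = 100 * 100 / (100 + 50)
= 100 * 100 / 150
= 10000 / 150
= 66.67

66.67 damage


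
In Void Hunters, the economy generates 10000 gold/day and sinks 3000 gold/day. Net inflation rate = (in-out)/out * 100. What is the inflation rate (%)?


Net gold = 10000 - 3000 = 7000
Inflation rate = net / sunk * 100 = 7000 / 3000 * 100
= 2.333333 * 100
= 233.33%

233.33%


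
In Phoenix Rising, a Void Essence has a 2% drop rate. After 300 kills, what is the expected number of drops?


Expected drops = kills * (drop_rate / 100)
= 300 * (2 / 100)
= 300 * 0.02
= 6.0

6.0 drops


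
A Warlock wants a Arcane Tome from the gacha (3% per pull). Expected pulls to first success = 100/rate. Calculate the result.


Expected pulls for a geometric distribution = 1/p = 100 / rate%
= 100 / 3
= 33.33

33.33 pulls


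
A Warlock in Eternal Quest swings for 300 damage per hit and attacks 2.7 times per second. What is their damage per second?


DPS = damage * attack_speed
= 300 * 2.7
= 810.0

810.0 DPS


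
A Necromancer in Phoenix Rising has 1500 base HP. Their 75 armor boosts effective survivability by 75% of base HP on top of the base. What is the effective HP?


EHP = 1500 * (1 + 75/100)
= 1500 * (1 + 0.75)
= 1500 * 1.75
= 2625.0

2625.0 EHP


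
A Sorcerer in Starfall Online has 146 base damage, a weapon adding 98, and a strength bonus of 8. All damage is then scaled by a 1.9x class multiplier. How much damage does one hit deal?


Sum base + weapon + str = 146 + 98 + 8 = 252
Multiply by 1.9:
252 * 1.9 = 478.8

478.8 damage


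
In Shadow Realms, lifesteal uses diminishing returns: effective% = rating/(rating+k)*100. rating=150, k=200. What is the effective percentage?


effective% = rating / (rating + k) * 100
= 150 / (150 + 200) * 100
= 150 / 350 * 100
= 0.428571 * 100
= 42.86%

42.86%


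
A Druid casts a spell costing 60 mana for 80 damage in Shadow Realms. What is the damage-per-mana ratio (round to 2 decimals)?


Efficiency = damage / mana
= 80 / 60
= 1.33

1.33 dmg/mana
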